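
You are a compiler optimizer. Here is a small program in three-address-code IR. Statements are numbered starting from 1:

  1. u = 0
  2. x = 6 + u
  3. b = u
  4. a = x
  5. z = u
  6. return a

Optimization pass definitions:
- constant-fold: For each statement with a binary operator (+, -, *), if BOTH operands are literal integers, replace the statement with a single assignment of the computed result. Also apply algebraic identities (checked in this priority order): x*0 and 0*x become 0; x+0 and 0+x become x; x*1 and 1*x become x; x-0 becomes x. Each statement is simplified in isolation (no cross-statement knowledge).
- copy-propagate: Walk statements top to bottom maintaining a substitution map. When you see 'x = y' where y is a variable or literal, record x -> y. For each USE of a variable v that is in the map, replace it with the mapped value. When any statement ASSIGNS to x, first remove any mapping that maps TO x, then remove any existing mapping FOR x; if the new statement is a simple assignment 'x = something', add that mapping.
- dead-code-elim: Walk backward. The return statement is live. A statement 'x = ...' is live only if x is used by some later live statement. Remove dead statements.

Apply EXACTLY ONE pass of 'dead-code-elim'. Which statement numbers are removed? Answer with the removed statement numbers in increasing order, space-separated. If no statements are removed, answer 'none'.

Answer: 3 5

Derivation:
Backward liveness scan:
Stmt 1 'u = 0': KEEP (u is live); live-in = []
Stmt 2 'x = 6 + u': KEEP (x is live); live-in = ['u']
Stmt 3 'b = u': DEAD (b not in live set ['x'])
Stmt 4 'a = x': KEEP (a is live); live-in = ['x']
Stmt 5 'z = u': DEAD (z not in live set ['a'])
Stmt 6 'return a': KEEP (return); live-in = ['a']
Removed statement numbers: [3, 5]
Surviving IR:
  u = 0
  x = 6 + u
  a = x
  return a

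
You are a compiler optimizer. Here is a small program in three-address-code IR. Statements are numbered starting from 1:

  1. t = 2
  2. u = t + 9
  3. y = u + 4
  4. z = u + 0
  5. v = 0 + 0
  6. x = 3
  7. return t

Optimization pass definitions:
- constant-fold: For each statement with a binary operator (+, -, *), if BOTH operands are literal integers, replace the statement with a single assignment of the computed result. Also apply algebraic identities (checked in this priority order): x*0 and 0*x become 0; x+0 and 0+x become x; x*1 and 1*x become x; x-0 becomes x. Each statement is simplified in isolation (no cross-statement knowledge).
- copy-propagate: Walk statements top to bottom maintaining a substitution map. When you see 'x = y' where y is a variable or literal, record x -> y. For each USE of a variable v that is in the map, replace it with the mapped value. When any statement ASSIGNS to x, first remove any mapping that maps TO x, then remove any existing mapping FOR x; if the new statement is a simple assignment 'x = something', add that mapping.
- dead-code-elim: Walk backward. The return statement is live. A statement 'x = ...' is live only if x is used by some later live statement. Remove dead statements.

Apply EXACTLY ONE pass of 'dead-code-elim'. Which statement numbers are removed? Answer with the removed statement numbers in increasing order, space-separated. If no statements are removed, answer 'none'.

Backward liveness scan:
Stmt 1 't = 2': KEEP (t is live); live-in = []
Stmt 2 'u = t + 9': DEAD (u not in live set ['t'])
Stmt 3 'y = u + 4': DEAD (y not in live set ['t'])
Stmt 4 'z = u + 0': DEAD (z not in live set ['t'])
Stmt 5 'v = 0 + 0': DEAD (v not in live set ['t'])
Stmt 6 'x = 3': DEAD (x not in live set ['t'])
Stmt 7 'return t': KEEP (return); live-in = ['t']
Removed statement numbers: [2, 3, 4, 5, 6]
Surviving IR:
  t = 2
  return t

Answer: 2 3 4 5 6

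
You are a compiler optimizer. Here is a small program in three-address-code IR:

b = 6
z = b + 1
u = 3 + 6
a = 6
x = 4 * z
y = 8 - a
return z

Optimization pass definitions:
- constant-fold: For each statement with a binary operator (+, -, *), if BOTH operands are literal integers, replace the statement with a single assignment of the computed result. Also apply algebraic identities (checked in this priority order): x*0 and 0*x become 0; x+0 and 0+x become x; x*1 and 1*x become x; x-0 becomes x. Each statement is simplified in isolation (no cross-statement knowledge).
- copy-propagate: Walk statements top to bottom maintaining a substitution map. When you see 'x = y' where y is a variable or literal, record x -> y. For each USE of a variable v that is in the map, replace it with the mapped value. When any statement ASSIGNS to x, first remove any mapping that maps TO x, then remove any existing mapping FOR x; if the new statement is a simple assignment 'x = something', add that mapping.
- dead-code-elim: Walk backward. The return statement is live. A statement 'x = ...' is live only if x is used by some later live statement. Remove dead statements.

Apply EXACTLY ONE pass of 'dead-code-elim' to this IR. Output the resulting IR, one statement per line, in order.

Applying dead-code-elim statement-by-statement:
  [7] return z  -> KEEP (return); live=['z']
  [6] y = 8 - a  -> DEAD (y not live)
  [5] x = 4 * z  -> DEAD (x not live)
  [4] a = 6  -> DEAD (a not live)
  [3] u = 3 + 6  -> DEAD (u not live)
  [2] z = b + 1  -> KEEP; live=['b']
  [1] b = 6  -> KEEP; live=[]
Result (3 stmts):
  b = 6
  z = b + 1
  return z

Answer: b = 6
z = b + 1
return z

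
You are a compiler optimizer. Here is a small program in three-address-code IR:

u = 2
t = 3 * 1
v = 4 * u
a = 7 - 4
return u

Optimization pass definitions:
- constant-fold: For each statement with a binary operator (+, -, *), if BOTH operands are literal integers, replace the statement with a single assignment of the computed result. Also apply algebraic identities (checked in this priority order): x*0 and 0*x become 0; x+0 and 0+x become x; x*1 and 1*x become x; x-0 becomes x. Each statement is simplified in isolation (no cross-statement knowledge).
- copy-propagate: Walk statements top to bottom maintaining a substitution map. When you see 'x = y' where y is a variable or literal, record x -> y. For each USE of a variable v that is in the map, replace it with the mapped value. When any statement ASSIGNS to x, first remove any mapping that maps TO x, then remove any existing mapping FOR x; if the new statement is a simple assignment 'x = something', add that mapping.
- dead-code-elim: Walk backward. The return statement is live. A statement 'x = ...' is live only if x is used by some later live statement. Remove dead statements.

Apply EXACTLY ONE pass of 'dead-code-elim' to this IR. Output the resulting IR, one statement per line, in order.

Applying dead-code-elim statement-by-statement:
  [5] return u  -> KEEP (return); live=['u']
  [4] a = 7 - 4  -> DEAD (a not live)
  [3] v = 4 * u  -> DEAD (v not live)
  [2] t = 3 * 1  -> DEAD (t not live)
  [1] u = 2  -> KEEP; live=[]
Result (2 stmts):
  u = 2
  return u

Answer: u = 2
return u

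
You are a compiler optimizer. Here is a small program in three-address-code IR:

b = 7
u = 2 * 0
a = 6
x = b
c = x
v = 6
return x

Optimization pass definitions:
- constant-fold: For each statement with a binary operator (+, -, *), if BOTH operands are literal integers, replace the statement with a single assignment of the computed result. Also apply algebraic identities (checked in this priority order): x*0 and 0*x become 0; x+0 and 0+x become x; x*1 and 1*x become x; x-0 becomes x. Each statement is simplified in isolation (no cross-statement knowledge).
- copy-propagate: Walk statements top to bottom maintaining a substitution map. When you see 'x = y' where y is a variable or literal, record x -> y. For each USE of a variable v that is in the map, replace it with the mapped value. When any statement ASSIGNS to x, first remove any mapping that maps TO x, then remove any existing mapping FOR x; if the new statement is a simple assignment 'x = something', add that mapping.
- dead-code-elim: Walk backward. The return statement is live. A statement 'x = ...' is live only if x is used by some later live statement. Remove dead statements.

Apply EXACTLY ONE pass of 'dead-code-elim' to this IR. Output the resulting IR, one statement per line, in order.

Applying dead-code-elim statement-by-statement:
  [7] return x  -> KEEP (return); live=['x']
  [6] v = 6  -> DEAD (v not live)
  [5] c = x  -> DEAD (c not live)
  [4] x = b  -> KEEP; live=['b']
  [3] a = 6  -> DEAD (a not live)
  [2] u = 2 * 0  -> DEAD (u not live)
  [1] b = 7  -> KEEP; live=[]
Result (3 stmts):
  b = 7
  x = b
  return x

Answer: b = 7
x = b
return x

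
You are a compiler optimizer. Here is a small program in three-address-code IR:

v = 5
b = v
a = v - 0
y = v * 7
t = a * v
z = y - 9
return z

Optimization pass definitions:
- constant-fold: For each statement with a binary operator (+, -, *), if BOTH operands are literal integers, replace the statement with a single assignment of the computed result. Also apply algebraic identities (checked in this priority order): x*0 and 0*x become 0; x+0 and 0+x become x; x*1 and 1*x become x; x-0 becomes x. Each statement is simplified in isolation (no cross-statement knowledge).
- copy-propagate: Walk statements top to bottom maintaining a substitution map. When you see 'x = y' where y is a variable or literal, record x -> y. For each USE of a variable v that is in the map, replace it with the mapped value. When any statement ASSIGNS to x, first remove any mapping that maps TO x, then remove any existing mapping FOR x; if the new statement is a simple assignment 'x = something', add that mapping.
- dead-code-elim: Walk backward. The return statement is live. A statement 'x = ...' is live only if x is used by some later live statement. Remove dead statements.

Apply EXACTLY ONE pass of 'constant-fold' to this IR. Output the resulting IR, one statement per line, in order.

Applying constant-fold statement-by-statement:
  [1] v = 5  (unchanged)
  [2] b = v  (unchanged)
  [3] a = v - 0  -> a = v
  [4] y = v * 7  (unchanged)
  [5] t = a * v  (unchanged)
  [6] z = y - 9  (unchanged)
  [7] return z  (unchanged)
Result (7 stmts):
  v = 5
  b = v
  a = v
  y = v * 7
  t = a * v
  z = y - 9
  return z

Answer: v = 5
b = v
a = v
y = v * 7
t = a * v
z = y - 9
return z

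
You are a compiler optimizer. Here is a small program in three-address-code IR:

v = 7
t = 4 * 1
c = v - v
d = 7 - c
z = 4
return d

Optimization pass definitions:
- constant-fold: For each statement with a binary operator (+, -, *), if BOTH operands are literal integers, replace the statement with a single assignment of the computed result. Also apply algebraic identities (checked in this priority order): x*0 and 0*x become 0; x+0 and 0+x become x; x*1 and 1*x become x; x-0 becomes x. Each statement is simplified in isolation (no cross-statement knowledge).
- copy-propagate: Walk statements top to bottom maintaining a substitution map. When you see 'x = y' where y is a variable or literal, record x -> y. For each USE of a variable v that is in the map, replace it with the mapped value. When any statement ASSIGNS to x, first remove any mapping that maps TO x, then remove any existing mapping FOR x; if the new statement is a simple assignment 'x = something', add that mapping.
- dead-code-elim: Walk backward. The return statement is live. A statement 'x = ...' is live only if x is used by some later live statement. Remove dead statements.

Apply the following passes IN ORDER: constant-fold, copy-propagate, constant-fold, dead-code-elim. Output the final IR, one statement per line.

Initial IR:
  v = 7
  t = 4 * 1
  c = v - v
  d = 7 - c
  z = 4
  return d
After constant-fold (6 stmts):
  v = 7
  t = 4
  c = v - v
  d = 7 - c
  z = 4
  return d
After copy-propagate (6 stmts):
  v = 7
  t = 4
  c = 7 - 7
  d = 7 - c
  z = 4
  return d
After constant-fold (6 stmts):
  v = 7
  t = 4
  c = 0
  d = 7 - c
  z = 4
  return d
After dead-code-elim (3 stmts):
  c = 0
  d = 7 - c
  return d

Answer: c = 0
d = 7 - c
return d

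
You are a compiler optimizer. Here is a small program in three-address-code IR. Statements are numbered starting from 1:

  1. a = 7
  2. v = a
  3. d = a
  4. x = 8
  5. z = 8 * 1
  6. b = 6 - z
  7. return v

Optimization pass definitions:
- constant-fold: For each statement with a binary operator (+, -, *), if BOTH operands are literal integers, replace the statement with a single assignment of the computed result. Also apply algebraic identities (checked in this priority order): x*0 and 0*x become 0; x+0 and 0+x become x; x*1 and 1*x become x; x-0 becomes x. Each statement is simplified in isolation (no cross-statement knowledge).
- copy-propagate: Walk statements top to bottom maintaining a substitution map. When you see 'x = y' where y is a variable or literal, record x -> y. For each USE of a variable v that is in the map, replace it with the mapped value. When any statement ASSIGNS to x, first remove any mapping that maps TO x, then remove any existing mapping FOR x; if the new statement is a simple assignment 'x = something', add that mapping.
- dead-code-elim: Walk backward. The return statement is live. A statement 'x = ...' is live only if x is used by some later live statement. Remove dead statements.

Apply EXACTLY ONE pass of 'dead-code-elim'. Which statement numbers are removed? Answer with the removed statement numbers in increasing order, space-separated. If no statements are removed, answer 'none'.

Answer: 3 4 5 6

Derivation:
Backward liveness scan:
Stmt 1 'a = 7': KEEP (a is live); live-in = []
Stmt 2 'v = a': KEEP (v is live); live-in = ['a']
Stmt 3 'd = a': DEAD (d not in live set ['v'])
Stmt 4 'x = 8': DEAD (x not in live set ['v'])
Stmt 5 'z = 8 * 1': DEAD (z not in live set ['v'])
Stmt 6 'b = 6 - z': DEAD (b not in live set ['v'])
Stmt 7 'return v': KEEP (return); live-in = ['v']
Removed statement numbers: [3, 4, 5, 6]
Surviving IR:
  a = 7
  v = a
  return v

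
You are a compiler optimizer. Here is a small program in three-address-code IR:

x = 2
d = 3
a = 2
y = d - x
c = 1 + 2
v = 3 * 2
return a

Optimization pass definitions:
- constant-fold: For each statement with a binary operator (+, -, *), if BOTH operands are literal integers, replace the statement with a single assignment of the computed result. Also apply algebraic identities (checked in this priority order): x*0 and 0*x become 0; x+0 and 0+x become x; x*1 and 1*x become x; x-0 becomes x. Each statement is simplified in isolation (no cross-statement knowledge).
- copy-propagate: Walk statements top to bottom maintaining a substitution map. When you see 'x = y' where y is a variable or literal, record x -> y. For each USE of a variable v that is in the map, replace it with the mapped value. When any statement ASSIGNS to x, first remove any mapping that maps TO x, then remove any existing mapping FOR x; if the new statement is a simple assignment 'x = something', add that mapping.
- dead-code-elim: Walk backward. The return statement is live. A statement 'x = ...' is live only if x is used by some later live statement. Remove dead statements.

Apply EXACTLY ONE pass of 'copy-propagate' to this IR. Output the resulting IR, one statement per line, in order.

Applying copy-propagate statement-by-statement:
  [1] x = 2  (unchanged)
  [2] d = 3  (unchanged)
  [3] a = 2  (unchanged)
  [4] y = d - x  -> y = 3 - 2
  [5] c = 1 + 2  (unchanged)
  [6] v = 3 * 2  (unchanged)
  [7] return a  -> return 2
Result (7 stmts):
  x = 2
  d = 3
  a = 2
  y = 3 - 2
  c = 1 + 2
  v = 3 * 2
  return 2

Answer: x = 2
d = 3
a = 2
y = 3 - 2
c = 1 + 2
v = 3 * 2
return 2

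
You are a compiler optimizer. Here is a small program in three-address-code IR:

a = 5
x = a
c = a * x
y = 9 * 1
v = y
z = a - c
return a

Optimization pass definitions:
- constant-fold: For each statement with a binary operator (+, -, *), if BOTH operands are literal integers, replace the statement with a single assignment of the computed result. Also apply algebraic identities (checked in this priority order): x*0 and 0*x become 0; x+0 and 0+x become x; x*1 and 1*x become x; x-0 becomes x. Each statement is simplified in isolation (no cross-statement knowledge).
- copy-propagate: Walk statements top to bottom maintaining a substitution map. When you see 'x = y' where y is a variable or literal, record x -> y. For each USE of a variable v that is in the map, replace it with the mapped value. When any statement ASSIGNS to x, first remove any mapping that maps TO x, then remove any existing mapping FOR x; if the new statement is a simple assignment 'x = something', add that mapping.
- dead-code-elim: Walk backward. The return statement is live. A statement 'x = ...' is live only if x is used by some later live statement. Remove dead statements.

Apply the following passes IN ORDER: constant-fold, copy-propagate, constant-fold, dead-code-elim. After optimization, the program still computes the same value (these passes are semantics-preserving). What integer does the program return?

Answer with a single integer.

Initial IR:
  a = 5
  x = a
  c = a * x
  y = 9 * 1
  v = y
  z = a - c
  return a
After constant-fold (7 stmts):
  a = 5
  x = a
  c = a * x
  y = 9
  v = y
  z = a - c
  return a
After copy-propagate (7 stmts):
  a = 5
  x = 5
  c = 5 * 5
  y = 9
  v = 9
  z = 5 - c
  return 5
After constant-fold (7 stmts):
  a = 5
  x = 5
  c = 25
  y = 9
  v = 9
  z = 5 - c
  return 5
After dead-code-elim (1 stmts):
  return 5
Evaluate:
  a = 5  =>  a = 5
  x = a  =>  x = 5
  c = a * x  =>  c = 25
  y = 9 * 1  =>  y = 9
  v = y  =>  v = 9
  z = a - c  =>  z = -20
  return a = 5

Answer: 5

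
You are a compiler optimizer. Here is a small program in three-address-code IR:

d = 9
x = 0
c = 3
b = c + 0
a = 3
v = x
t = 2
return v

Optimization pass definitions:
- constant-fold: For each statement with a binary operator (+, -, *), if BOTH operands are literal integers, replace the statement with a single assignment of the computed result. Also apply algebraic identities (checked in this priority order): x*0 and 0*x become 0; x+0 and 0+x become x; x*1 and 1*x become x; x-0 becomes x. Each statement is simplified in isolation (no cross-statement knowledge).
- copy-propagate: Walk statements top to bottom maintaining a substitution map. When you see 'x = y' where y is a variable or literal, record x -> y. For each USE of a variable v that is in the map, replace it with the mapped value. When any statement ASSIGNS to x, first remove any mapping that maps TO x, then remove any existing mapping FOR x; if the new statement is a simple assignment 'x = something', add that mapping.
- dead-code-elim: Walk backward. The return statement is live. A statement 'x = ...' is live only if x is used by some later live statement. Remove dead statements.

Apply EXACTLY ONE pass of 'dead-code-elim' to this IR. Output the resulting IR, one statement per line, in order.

Applying dead-code-elim statement-by-statement:
  [8] return v  -> KEEP (return); live=['v']
  [7] t = 2  -> DEAD (t not live)
  [6] v = x  -> KEEP; live=['x']
  [5] a = 3  -> DEAD (a not live)
  [4] b = c + 0  -> DEAD (b not live)
  [3] c = 3  -> DEAD (c not live)
  [2] x = 0  -> KEEP; live=[]
  [1] d = 9  -> DEAD (d not live)
Result (3 stmts):
  x = 0
  v = x
  return v

Answer: x = 0
v = x
return v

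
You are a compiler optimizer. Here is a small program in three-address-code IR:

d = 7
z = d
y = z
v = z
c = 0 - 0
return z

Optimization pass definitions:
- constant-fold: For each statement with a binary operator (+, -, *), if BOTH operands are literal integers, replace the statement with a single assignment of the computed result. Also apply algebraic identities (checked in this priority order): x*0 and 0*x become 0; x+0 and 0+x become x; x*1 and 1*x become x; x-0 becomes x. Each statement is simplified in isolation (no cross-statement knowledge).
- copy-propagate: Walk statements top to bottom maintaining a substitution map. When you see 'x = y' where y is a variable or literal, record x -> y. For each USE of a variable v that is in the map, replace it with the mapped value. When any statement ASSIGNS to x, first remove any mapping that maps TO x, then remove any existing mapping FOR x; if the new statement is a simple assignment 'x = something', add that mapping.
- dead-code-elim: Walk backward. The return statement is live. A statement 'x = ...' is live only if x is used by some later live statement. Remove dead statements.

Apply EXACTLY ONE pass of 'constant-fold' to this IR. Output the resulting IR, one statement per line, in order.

Answer: d = 7
z = d
y = z
v = z
c = 0
return z

Derivation:
Applying constant-fold statement-by-statement:
  [1] d = 7  (unchanged)
  [2] z = d  (unchanged)
  [3] y = z  (unchanged)
  [4] v = z  (unchanged)
  [5] c = 0 - 0  -> c = 0
  [6] return z  (unchanged)
Result (6 stmts):
  d = 7
  z = d
  y = z
  v = z
  c = 0
  return z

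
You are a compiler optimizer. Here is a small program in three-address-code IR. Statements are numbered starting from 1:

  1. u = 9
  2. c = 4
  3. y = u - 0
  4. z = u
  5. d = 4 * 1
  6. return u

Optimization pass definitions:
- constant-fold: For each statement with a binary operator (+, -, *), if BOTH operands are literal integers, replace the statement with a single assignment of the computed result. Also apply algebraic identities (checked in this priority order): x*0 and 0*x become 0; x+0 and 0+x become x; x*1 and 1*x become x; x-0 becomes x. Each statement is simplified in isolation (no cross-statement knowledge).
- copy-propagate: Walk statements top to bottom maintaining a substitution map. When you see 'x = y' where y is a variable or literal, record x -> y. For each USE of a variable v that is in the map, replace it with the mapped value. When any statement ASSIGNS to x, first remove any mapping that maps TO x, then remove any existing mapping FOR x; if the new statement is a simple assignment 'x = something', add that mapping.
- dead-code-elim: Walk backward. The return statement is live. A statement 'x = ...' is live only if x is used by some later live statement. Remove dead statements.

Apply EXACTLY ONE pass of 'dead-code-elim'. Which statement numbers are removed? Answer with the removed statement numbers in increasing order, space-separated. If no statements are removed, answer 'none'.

Backward liveness scan:
Stmt 1 'u = 9': KEEP (u is live); live-in = []
Stmt 2 'c = 4': DEAD (c not in live set ['u'])
Stmt 3 'y = u - 0': DEAD (y not in live set ['u'])
Stmt 4 'z = u': DEAD (z not in live set ['u'])
Stmt 5 'd = 4 * 1': DEAD (d not in live set ['u'])
Stmt 6 'return u': KEEP (return); live-in = ['u']
Removed statement numbers: [2, 3, 4, 5]
Surviving IR:
  u = 9
  return u

Answer: 2 3 4 5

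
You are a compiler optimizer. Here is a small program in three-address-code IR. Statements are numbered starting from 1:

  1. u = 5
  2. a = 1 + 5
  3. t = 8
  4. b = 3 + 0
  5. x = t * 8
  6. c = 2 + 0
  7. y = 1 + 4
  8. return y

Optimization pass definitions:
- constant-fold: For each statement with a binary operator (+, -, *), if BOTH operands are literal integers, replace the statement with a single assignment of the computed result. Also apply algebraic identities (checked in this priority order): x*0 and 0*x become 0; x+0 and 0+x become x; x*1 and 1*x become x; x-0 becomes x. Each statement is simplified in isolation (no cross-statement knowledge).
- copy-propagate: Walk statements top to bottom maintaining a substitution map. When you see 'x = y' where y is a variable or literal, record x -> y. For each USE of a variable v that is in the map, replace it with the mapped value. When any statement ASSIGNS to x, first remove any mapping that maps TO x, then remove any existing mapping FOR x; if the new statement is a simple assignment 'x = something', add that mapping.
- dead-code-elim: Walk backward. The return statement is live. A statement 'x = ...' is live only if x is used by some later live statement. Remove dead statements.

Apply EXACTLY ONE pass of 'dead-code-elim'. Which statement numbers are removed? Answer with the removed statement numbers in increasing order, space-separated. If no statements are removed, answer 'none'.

Answer: 1 2 3 4 5 6

Derivation:
Backward liveness scan:
Stmt 1 'u = 5': DEAD (u not in live set [])
Stmt 2 'a = 1 + 5': DEAD (a not in live set [])
Stmt 3 't = 8': DEAD (t not in live set [])
Stmt 4 'b = 3 + 0': DEAD (b not in live set [])
Stmt 5 'x = t * 8': DEAD (x not in live set [])
Stmt 6 'c = 2 + 0': DEAD (c not in live set [])
Stmt 7 'y = 1 + 4': KEEP (y is live); live-in = []
Stmt 8 'return y': KEEP (return); live-in = ['y']
Removed statement numbers: [1, 2, 3, 4, 5, 6]
Surviving IR:
  y = 1 + 4
  return y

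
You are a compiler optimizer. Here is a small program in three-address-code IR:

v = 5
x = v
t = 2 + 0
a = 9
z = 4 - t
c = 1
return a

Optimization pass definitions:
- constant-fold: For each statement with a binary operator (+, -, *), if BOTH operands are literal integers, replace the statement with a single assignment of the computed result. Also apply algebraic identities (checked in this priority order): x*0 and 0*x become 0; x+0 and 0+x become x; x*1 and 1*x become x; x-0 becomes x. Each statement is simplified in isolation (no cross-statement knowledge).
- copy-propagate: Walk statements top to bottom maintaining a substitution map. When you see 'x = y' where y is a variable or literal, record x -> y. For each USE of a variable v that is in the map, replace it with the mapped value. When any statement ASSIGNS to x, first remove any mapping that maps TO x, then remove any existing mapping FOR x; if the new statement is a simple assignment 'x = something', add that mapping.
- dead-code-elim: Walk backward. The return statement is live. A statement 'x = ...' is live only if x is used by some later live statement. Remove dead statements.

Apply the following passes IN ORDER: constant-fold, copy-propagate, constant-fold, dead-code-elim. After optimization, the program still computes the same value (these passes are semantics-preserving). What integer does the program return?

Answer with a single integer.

Initial IR:
  v = 5
  x = v
  t = 2 + 0
  a = 9
  z = 4 - t
  c = 1
  return a
After constant-fold (7 stmts):
  v = 5
  x = v
  t = 2
  a = 9
  z = 4 - t
  c = 1
  return a
After copy-propagate (7 stmts):
  v = 5
  x = 5
  t = 2
  a = 9
  z = 4 - 2
  c = 1
  return 9
After constant-fold (7 stmts):
  v = 5
  x = 5
  t = 2
  a = 9
  z = 2
  c = 1
  return 9
After dead-code-elim (1 stmts):
  return 9
Evaluate:
  v = 5  =>  v = 5
  x = v  =>  x = 5
  t = 2 + 0  =>  t = 2
  a = 9  =>  a = 9
  z = 4 - t  =>  z = 2
  c = 1  =>  c = 1
  return a = 9

Answer: 9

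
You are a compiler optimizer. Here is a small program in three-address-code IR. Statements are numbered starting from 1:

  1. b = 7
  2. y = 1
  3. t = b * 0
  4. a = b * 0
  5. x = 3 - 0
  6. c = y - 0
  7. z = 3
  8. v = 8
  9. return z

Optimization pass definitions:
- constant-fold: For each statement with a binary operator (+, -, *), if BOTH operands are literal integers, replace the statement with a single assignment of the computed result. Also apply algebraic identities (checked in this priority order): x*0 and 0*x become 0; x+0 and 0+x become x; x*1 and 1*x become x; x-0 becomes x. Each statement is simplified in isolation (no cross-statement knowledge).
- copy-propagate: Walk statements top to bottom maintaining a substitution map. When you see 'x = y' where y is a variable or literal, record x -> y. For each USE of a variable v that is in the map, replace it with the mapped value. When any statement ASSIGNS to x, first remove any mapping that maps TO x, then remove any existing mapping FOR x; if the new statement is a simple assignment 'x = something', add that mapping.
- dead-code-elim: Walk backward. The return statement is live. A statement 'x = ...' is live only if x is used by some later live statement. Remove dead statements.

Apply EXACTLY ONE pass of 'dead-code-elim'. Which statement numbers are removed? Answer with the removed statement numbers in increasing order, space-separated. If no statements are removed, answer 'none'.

Backward liveness scan:
Stmt 1 'b = 7': DEAD (b not in live set [])
Stmt 2 'y = 1': DEAD (y not in live set [])
Stmt 3 't = b * 0': DEAD (t not in live set [])
Stmt 4 'a = b * 0': DEAD (a not in live set [])
Stmt 5 'x = 3 - 0': DEAD (x not in live set [])
Stmt 6 'c = y - 0': DEAD (c not in live set [])
Stmt 7 'z = 3': KEEP (z is live); live-in = []
Stmt 8 'v = 8': DEAD (v not in live set ['z'])
Stmt 9 'return z': KEEP (return); live-in = ['z']
Removed statement numbers: [1, 2, 3, 4, 5, 6, 8]
Surviving IR:
  z = 3
  return z

Answer: 1 2 3 4 5 6 8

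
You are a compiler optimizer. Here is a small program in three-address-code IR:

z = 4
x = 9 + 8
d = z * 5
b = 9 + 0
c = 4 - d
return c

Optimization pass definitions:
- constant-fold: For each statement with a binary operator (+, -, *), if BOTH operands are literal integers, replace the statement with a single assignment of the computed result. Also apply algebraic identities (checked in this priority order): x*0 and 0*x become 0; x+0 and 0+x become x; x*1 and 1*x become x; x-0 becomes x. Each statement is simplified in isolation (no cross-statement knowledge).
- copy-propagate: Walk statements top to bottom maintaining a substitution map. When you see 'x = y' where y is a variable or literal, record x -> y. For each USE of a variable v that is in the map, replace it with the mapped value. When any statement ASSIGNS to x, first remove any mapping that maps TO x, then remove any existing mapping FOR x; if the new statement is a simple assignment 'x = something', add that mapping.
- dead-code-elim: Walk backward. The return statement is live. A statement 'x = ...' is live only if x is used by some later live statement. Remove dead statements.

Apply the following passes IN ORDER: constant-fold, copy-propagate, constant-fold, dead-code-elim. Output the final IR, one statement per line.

Initial IR:
  z = 4
  x = 9 + 8
  d = z * 5
  b = 9 + 0
  c = 4 - d
  return c
After constant-fold (6 stmts):
  z = 4
  x = 17
  d = z * 5
  b = 9
  c = 4 - d
  return c
After copy-propagate (6 stmts):
  z = 4
  x = 17
  d = 4 * 5
  b = 9
  c = 4 - d
  return c
After constant-fold (6 stmts):
  z = 4
  x = 17
  d = 20
  b = 9
  c = 4 - d
  return c
After dead-code-elim (3 stmts):
  d = 20
  c = 4 - d
  return c

Answer: d = 20
c = 4 - d
return c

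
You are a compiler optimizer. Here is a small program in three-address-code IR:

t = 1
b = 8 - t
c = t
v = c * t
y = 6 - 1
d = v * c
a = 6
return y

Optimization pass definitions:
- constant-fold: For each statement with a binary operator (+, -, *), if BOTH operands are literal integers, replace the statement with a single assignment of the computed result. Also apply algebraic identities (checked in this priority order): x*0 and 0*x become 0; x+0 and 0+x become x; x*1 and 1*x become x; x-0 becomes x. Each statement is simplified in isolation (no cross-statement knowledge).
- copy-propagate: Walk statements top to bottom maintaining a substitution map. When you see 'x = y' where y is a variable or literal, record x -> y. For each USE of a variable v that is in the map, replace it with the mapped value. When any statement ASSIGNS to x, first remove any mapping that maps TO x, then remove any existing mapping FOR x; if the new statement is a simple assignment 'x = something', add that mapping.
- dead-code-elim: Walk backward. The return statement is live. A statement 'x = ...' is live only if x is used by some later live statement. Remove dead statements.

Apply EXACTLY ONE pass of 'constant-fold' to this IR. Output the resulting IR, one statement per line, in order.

Applying constant-fold statement-by-statement:
  [1] t = 1  (unchanged)
  [2] b = 8 - t  (unchanged)
  [3] c = t  (unchanged)
  [4] v = c * t  (unchanged)
  [5] y = 6 - 1  -> y = 5
  [6] d = v * c  (unchanged)
  [7] a = 6  (unchanged)
  [8] return y  (unchanged)
Result (8 stmts):
  t = 1
  b = 8 - t
  c = t
  v = c * t
  y = 5
  d = v * c
  a = 6
  return y

Answer: t = 1
b = 8 - t
c = t
v = c * t
y = 5
d = v * c
a = 6
return y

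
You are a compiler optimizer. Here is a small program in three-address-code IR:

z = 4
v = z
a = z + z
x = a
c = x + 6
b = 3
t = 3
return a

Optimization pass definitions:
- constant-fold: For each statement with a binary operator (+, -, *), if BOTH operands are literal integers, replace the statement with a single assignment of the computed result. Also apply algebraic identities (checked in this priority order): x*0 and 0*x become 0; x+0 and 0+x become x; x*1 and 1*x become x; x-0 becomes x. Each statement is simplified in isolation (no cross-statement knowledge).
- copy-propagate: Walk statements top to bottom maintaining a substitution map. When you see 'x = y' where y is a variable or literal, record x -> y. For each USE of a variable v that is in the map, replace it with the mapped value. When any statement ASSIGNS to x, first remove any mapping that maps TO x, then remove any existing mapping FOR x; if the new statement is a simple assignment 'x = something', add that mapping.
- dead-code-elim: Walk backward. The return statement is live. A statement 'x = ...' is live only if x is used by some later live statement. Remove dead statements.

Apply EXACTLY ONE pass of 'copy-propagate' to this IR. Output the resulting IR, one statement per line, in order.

Answer: z = 4
v = 4
a = 4 + 4
x = a
c = a + 6
b = 3
t = 3
return a

Derivation:
Applying copy-propagate statement-by-statement:
  [1] z = 4  (unchanged)
  [2] v = z  -> v = 4
  [3] a = z + z  -> a = 4 + 4
  [4] x = a  (unchanged)
  [5] c = x + 6  -> c = a + 6
  [6] b = 3  (unchanged)
  [7] t = 3  (unchanged)
  [8] return a  (unchanged)
Result (8 stmts):
  z = 4
  v = 4
  a = 4 + 4
  x = a
  c = a + 6
  b = 3
  t = 3
  return a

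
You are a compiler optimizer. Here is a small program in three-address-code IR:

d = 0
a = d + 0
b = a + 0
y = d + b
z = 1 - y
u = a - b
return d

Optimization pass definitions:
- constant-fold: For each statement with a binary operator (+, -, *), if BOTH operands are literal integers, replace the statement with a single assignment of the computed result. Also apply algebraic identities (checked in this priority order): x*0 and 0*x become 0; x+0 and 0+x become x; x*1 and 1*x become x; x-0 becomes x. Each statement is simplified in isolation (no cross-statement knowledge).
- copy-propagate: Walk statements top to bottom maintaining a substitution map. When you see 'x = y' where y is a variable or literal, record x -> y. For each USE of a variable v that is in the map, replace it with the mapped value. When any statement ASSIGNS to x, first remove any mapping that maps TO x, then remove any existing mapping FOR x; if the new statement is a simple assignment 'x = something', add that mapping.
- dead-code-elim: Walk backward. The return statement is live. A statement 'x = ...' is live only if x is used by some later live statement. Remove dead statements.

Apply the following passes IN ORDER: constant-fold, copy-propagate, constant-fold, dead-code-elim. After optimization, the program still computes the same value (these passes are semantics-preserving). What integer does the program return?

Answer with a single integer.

Answer: 0

Derivation:
Initial IR:
  d = 0
  a = d + 0
  b = a + 0
  y = d + b
  z = 1 - y
  u = a - b
  return d
After constant-fold (7 stmts):
  d = 0
  a = d
  b = a
  y = d + b
  z = 1 - y
  u = a - b
  return d
After copy-propagate (7 stmts):
  d = 0
  a = 0
  b = 0
  y = 0 + 0
  z = 1 - y
  u = 0 - 0
  return 0
After constant-fold (7 stmts):
  d = 0
  a = 0
  b = 0
  y = 0
  z = 1 - y
  u = 0
  return 0
After dead-code-elim (1 stmts):
  return 0
Evaluate:
  d = 0  =>  d = 0
  a = d + 0  =>  a = 0
  b = a + 0  =>  b = 0
  y = d + b  =>  y = 0
  z = 1 - y  =>  z = 1
  u = a - b  =>  u = 0
  return d = 0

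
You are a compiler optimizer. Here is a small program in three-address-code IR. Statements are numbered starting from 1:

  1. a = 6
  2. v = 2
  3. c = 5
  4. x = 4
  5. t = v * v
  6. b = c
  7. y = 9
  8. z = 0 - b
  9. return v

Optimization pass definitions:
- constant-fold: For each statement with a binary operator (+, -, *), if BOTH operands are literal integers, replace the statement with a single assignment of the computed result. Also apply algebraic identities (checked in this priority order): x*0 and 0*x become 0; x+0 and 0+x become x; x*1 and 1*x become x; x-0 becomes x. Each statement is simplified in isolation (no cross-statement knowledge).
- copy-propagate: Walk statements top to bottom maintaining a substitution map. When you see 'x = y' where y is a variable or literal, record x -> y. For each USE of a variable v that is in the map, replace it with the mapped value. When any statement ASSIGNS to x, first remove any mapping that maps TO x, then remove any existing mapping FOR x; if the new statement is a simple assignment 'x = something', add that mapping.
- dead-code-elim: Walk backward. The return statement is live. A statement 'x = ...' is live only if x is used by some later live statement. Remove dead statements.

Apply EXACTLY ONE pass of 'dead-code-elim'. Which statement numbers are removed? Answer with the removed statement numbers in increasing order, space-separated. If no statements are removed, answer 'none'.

Backward liveness scan:
Stmt 1 'a = 6': DEAD (a not in live set [])
Stmt 2 'v = 2': KEEP (v is live); live-in = []
Stmt 3 'c = 5': DEAD (c not in live set ['v'])
Stmt 4 'x = 4': DEAD (x not in live set ['v'])
Stmt 5 't = v * v': DEAD (t not in live set ['v'])
Stmt 6 'b = c': DEAD (b not in live set ['v'])
Stmt 7 'y = 9': DEAD (y not in live set ['v'])
Stmt 8 'z = 0 - b': DEAD (z not in live set ['v'])
Stmt 9 'return v': KEEP (return); live-in = ['v']
Removed statement numbers: [1, 3, 4, 5, 6, 7, 8]
Surviving IR:
  v = 2
  return v

Answer: 1 3 4 5 6 7 8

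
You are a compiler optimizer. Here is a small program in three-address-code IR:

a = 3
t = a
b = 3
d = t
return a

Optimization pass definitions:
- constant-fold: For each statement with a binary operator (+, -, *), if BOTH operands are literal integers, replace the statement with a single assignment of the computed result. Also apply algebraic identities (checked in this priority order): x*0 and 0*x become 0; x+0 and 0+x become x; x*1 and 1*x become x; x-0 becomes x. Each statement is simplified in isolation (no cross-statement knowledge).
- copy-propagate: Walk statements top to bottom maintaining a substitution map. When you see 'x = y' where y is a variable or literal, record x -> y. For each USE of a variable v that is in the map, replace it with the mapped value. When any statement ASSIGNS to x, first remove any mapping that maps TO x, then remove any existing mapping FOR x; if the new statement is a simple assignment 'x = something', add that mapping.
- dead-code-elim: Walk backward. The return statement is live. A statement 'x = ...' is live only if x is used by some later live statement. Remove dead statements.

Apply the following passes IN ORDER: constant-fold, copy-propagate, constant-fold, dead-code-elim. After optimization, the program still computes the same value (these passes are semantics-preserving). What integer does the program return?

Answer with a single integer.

Initial IR:
  a = 3
  t = a
  b = 3
  d = t
  return a
After constant-fold (5 stmts):
  a = 3
  t = a
  b = 3
  d = t
  return a
After copy-propagate (5 stmts):
  a = 3
  t = 3
  b = 3
  d = 3
  return 3
After constant-fold (5 stmts):
  a = 3
  t = 3
  b = 3
  d = 3
  return 3
After dead-code-elim (1 stmts):
  return 3
Evaluate:
  a = 3  =>  a = 3
  t = a  =>  t = 3
  b = 3  =>  b = 3
  d = t  =>  d = 3
  return a = 3

Answer: 3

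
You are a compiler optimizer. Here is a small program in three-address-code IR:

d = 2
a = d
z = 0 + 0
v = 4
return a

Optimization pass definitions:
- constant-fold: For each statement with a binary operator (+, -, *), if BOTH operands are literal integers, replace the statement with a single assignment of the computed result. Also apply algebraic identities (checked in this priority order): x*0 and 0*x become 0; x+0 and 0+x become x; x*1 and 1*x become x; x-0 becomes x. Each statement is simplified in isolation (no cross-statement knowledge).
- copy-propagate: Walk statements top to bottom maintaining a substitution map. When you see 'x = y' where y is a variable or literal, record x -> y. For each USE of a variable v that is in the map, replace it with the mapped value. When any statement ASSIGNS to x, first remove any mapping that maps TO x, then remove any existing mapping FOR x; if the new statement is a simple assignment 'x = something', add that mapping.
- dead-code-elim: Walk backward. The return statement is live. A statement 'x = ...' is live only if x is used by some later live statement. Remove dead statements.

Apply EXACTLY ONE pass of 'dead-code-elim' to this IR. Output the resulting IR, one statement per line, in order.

Answer: d = 2
a = d
return a

Derivation:
Applying dead-code-elim statement-by-statement:
  [5] return a  -> KEEP (return); live=['a']
  [4] v = 4  -> DEAD (v not live)
  [3] z = 0 + 0  -> DEAD (z not live)
  [2] a = d  -> KEEP; live=['d']
  [1] d = 2  -> KEEP; live=[]
Result (3 stmts):
  d = 2
  a = d
  return a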